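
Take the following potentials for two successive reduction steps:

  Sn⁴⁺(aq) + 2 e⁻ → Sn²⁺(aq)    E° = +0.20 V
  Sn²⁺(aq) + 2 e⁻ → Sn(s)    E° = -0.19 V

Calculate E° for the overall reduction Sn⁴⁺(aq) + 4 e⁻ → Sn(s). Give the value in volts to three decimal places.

Since ΔG° = −nFE° is additive over sequential reductions, n₃E°₃ = n₁E°₁ + n₂E°₂.
E°₃ = (2×+0.20 + 2×-0.19) / 4 = (+0.020) / 4 = +0.005 V.

+0.005 V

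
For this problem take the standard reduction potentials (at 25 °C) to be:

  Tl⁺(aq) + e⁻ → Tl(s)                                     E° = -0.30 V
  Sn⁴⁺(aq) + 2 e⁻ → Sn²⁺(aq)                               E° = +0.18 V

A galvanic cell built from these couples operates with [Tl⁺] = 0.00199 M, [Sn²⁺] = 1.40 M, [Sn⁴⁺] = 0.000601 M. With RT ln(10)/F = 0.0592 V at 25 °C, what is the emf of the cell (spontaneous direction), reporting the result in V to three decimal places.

+0.540 V

Sn⁴⁺/Sn²⁺ is the cathode (higher E°), Tl⁺/Tl the anode: E°cell = +0.18 − (-0.30) = +0.48 V, n = 2.
Overall: Sn⁴⁺(aq) + 2 Tl(s) → Sn²⁺(aq) + 2 Tl⁺(aq)
Q = [Sn²⁺]·[Tl⁺]^2 / ([Sn⁴⁺]); log Q = -2.035.
E = E° − (0.0592/n) log Q = +0.48 − (0.0592/2)(-2.035) = +0.540 V.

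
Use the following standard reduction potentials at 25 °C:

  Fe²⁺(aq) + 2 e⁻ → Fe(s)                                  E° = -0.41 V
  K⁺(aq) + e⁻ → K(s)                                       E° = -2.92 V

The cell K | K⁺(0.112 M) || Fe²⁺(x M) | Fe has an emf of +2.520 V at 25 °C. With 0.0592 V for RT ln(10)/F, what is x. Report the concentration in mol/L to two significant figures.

Fe²⁺/Fe is the cathode, K⁺/K the anode: E°cell = +2.51 V, n = 2.
Overall reaction: Fe²⁺(aq) + 2 K(s) → Fe(s) + 2 K⁺(aq); Q = [K⁺]^2/[Fe²⁺]^1.
From E = E° − (0.0592/n) log Q: log Q = (E° − E)·n/0.0592 = (+2.51 − (+2.520))·2/0.0592 = -0.3378.
So 1·log[Fe²⁺] = 2·log(0.112) − log Q = -1.9016 − (-0.3378) = -1.5638; [Fe²⁺] = 10^(-1.5638) ≈ 0.027 M.

0.027 M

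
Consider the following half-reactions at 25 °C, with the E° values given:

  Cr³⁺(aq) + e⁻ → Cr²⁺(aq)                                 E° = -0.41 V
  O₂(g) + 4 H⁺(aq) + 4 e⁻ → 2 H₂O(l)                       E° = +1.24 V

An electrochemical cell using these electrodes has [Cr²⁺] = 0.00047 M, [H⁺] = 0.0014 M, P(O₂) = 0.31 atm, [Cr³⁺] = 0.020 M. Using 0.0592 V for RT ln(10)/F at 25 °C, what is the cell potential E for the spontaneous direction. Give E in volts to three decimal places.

O₂/H₂O is the cathode (higher E°), Cr³⁺/Cr²⁺ the anode: E°cell = +1.24 − (-0.41) = +1.65 V, n = 4.
Overall: O₂(g) + 4 H⁺(aq) + 4 Cr²⁺(aq) → 2 H₂O(l) + 4 Cr³⁺(aq)
Q = [Cr³⁺]^4 / (P(O₂)·[H⁺]^4·[Cr²⁺]^4); log Q = 18.440.
E = E° − (0.0592/n) log Q = +1.65 − (0.0592/4)(18.440) = +1.377 V.

+1.377 V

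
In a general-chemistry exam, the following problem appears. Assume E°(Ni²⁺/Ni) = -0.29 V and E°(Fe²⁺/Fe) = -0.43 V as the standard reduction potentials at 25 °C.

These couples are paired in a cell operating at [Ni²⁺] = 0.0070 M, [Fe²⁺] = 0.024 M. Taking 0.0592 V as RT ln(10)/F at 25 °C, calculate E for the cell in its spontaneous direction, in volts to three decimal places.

Ni²⁺/Ni is the cathode (higher E°), Fe²⁺/Fe the anode: E°cell = -0.29 − (-0.43) = +0.14 V, n = 2.
Overall: Ni²⁺(aq) + Fe(s) → Ni(s) + Fe²⁺(aq)
Q = [Fe²⁺] / ([Ni²⁺]); log Q = 0.535.
E = E° − (0.0592/n) log Q = +0.14 − (0.0592/2)(0.535) = +0.124 V.

+0.124 V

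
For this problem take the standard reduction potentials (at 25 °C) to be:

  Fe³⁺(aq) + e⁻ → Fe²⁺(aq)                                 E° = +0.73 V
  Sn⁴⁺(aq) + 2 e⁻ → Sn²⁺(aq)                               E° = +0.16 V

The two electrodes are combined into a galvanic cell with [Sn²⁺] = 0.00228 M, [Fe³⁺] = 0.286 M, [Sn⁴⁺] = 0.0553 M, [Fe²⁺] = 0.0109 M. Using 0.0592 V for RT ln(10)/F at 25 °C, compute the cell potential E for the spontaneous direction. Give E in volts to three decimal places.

+0.613 V

Fe³⁺/Fe²⁺ is the cathode (higher E°), Sn⁴⁺/Sn²⁺ the anode: E°cell = +0.73 − (+0.16) = +0.57 V, n = 2.
Overall: 2 Fe³⁺(aq) + Sn²⁺(aq) → 2 Fe²⁺(aq) + Sn⁴⁺(aq)
Q = [Fe²⁺]^2·[Sn⁴⁺] / ([Fe³⁺]^2·[Sn²⁺]); log Q = -1.453.
E = E° − (0.0592/n) log Q = +0.57 − (0.0592/2)(-1.453) = +0.613 V.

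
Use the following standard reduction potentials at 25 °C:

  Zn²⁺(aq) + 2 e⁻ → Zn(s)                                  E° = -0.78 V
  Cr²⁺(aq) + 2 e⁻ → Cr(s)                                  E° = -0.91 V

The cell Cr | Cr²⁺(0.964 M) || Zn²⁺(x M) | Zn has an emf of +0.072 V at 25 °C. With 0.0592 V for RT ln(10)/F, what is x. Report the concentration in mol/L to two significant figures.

0.011 M

Zn²⁺/Zn is the cathode, Cr²⁺/Cr the anode: E°cell = +0.13 V, n = 2.
Overall reaction: Zn²⁺(aq) + Cr(s) → Zn(s) + Cr²⁺(aq); Q = [Cr²⁺]^1/[Zn²⁺]^1.
From E = E° − (0.0592/n) log Q: log Q = (E° − E)·n/0.0592 = (+0.13 − (+0.072))·2/0.0592 = 1.9595.
So 1·log[Zn²⁺] = 1·log(0.964) − log Q = -0.0159 − (1.9595) = -1.9754; [Zn²⁺] = 10^(-1.9754) ≈ 0.011 M.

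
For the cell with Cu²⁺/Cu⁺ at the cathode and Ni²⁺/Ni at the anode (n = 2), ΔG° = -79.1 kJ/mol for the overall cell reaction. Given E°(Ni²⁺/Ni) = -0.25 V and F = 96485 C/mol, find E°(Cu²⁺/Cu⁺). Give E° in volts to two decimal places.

+0.16 V

E°cell = −ΔG°/(nF) = −(-79.1×10³)/((2)(96485)) = +0.410 V.
Since Cu²⁺/Cu⁺ is the cathode and Ni²⁺/Ni the anode, E°cell = E°(Cu²⁺/Cu⁺) − E°(Ni²⁺/Ni).
So E°(Cu²⁺/Cu⁺) = E°cell + E°(Ni²⁺/Ni) = +0.410 + (-0.25) = +0.16 V.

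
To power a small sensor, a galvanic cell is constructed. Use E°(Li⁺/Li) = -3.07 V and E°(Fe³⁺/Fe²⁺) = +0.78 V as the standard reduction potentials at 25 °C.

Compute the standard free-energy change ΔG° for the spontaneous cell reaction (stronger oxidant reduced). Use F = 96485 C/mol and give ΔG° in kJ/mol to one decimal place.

Fe³⁺/Fe²⁺ (E° = +0.78 V) is the cathode; Li⁺/Li (E° = -3.07 V) is the anode, so E°cell = +3.85 V.
Balancing electrons gives n = 1 (lcm of 1 and 1).
ΔG° = −nFE° = −(1)(96485)(+3.85) = -371,467 J = -371.5 kJ/mol.

-371.5 kJ/mol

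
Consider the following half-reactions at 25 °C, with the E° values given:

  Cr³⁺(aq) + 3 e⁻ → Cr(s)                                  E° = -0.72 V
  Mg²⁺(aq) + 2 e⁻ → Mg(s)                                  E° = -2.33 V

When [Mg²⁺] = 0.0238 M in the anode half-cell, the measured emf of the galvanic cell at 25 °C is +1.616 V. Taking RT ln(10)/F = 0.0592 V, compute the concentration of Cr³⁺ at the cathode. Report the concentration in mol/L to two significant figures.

Cr³⁺/Cr is the cathode, Mg²⁺/Mg the anode: E°cell = +1.61 V, n = 6.
Overall reaction: 2 Cr³⁺(aq) + 3 Mg(s) → 2 Cr(s) + 3 Mg²⁺(aq); Q = [Mg²⁺]^3/[Cr³⁺]^2.
From E = E° − (0.0592/n) log Q: log Q = (E° − E)·n/0.0592 = (+1.61 − (+1.616))·6/0.0592 = -0.6081.
So 2·log[Cr³⁺] = 3·log(0.0238) − log Q = -4.8703 − (-0.6081) = -4.2622; log[Cr³⁺] = -4.2622 / 2 = -2.1311; [Cr³⁺] = 10^(-2.1311) ≈ 0.0074 M.

0.0074 M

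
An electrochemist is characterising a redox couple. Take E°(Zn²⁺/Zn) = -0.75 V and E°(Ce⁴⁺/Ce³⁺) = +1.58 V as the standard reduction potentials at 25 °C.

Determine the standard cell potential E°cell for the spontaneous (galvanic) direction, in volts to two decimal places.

+2.33 V

The Ce⁴⁺/Ce³⁺ couple has the higher reduction potential, so it is the cathode; Zn²⁺/Zn is oxidised at the anode.
E°cell = E°(cathode) − E°(anode) = (+1.58) − (-0.75) = +2.33 V.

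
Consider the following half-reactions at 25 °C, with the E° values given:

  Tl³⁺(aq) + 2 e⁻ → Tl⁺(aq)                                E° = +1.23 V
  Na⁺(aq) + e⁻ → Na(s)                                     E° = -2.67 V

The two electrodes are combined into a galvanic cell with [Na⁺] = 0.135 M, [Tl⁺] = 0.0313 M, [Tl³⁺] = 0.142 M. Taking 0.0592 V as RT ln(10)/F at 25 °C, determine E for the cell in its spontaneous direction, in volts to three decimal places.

Tl³⁺/Tl⁺ is the cathode (higher E°), Na⁺/Na the anode: E°cell = +1.23 − (-2.67) = +3.90 V, n = 2.
Overall: Tl³⁺(aq) + 2 Na(s) → Tl⁺(aq) + 2 Na⁺(aq)
Q = [Tl⁺]·[Na⁺]^2 / ([Tl³⁺]); log Q = -2.396.
E = E° − (0.0592/n) log Q = +3.90 − (0.0592/2)(-2.396) = +3.971 V.

+3.971 V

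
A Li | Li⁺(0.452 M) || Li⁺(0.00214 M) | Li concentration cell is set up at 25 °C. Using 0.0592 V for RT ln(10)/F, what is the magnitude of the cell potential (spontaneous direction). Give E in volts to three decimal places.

+0.138 V

For a concentration cell E°cell = 0. The 0.452 M side is the cathode (reduction is favoured where [Li⁺] is higher).
With n = 1, E = −(0.0592/1) log([Li⁺]ₐₙ/[Li⁺]꜀ₐₜ) = −(0.0592/1) log(0.00214/0.452) = −(0.0592/1)(-2.325) = +0.138 V.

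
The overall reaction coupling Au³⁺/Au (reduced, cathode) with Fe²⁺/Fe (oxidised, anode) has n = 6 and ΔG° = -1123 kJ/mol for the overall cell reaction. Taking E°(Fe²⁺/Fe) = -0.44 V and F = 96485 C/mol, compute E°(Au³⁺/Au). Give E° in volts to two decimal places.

+1.50 V

E°cell = −ΔG°/(nF) = −(-1123×10³)/((6)(96485)) = +1.940 V.
Since Au³⁺/Au is the cathode and Fe²⁺/Fe the anode, E°cell = E°(Au³⁺/Au) − E°(Fe²⁺/Fe).
So E°(Au³⁺/Au) = E°cell + E°(Fe²⁺/Fe) = +1.940 + (-0.44) = +1.50 V.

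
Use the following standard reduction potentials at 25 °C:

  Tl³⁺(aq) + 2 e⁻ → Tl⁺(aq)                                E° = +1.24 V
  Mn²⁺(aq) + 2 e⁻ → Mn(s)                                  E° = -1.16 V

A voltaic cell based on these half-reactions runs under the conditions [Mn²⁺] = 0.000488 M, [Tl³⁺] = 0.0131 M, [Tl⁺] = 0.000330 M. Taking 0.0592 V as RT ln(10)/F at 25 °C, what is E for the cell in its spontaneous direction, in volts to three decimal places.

+2.545 V

Tl³⁺/Tl⁺ is the cathode (higher E°), Mn²⁺/Mn the anode: E°cell = +1.24 − (-1.16) = +2.40 V, n = 2.
Overall: Tl³⁺(aq) + Mn(s) → Tl⁺(aq) + Mn²⁺(aq)
Q = [Tl⁺]·[Mn²⁺] / ([Tl³⁺]); log Q = -4.910.
E = E° − (0.0592/n) log Q = +2.40 − (0.0592/2)(-4.910) = +2.545 V.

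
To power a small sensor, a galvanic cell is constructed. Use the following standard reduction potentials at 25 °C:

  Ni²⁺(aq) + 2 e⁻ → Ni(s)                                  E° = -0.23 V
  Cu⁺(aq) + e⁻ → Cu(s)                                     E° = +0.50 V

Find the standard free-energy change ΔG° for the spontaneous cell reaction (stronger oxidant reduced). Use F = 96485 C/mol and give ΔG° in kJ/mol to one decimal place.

-140.9 kJ/mol

Cu⁺/Cu (E° = +0.50 V) is the cathode; Ni²⁺/Ni (E° = -0.23 V) is the anode, so E°cell = +0.73 V.
Balancing electrons gives n = 2 (lcm of 1 and 2).
ΔG° = −nFE° = −(2)(96485)(+0.73) = -140,868 J = -140.9 kJ/mol.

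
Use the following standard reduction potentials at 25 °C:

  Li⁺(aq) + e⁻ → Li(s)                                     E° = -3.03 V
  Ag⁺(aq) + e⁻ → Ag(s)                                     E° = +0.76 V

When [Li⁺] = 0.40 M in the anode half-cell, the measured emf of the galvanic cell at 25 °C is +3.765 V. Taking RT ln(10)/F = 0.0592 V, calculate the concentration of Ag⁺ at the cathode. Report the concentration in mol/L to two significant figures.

Ag⁺/Ag is the cathode, Li⁺/Li the anode: E°cell = +3.79 V, n = 1.
Overall reaction: Ag⁺(aq) + Li(s) → Ag(s) + Li⁺(aq); Q = [Li⁺]^1/[Ag⁺]^1.
From E = E° − (0.0592/n) log Q: log Q = (E° − E)·n/0.0592 = (+3.79 − (+3.765))·1/0.0592 = 0.4223.
So 1·log[Ag⁺] = 1·log(0.4) − log Q = -0.3979 − (0.4223) = -0.8202; [Ag⁺] = 10^(-0.8202) ≈ 0.15 M.

0.15 M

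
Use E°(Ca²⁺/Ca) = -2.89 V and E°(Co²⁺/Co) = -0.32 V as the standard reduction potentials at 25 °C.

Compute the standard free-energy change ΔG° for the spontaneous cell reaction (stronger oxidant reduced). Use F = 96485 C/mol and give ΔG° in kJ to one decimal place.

-495.9 kJ

Co²⁺/Co (E° = -0.32 V) is the cathode; Ca²⁺/Ca (E° = -2.89 V) is the anode, so E°cell = +2.57 V.
Balancing electrons gives n = 2 (lcm of 2 and 2).
ΔG° = −nFE° = −(2)(96485)(+2.57) = -495,933 J = -495.9 kJ.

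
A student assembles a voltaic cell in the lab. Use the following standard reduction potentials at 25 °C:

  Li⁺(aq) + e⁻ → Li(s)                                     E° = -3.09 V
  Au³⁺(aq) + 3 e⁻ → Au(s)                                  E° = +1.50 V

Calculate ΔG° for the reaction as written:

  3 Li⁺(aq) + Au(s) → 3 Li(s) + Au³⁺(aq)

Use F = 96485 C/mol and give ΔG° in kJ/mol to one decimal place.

+1328.6 kJ/mol

As written, Li⁺/Li is reduced (cathode) and Au³⁺/Au is oxidised (anode), so E°cell = (-3.09) − (+1.50) = -4.59 V.
Balancing electrons gives n = 3.
ΔG° = −nFE° = −(3)(96485)(-4.59) = 1,328,598 J = +1328.6 kJ/mol.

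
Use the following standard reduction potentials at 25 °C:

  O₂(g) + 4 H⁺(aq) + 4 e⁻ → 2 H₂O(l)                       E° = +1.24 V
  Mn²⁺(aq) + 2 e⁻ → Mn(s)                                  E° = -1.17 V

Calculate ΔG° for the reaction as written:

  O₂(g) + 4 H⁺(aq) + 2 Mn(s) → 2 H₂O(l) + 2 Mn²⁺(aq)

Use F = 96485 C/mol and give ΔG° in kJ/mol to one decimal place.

As written, O₂/H₂O is reduced (cathode) and Mn²⁺/Mn is oxidised (anode), so E°cell = (+1.24) − (-1.17) = +2.41 V.
Balancing electrons gives n = 4.
ΔG° = −nFE° = −(4)(96485)(+2.41) = -930,115 J = -930.1 kJ/mol.

-930.1 kJ/mol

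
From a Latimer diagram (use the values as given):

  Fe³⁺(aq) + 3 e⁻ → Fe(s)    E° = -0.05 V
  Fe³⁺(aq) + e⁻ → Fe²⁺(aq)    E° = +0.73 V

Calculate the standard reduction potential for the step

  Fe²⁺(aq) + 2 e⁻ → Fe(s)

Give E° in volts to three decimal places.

Sequential free energies add, so n₃E°₃ = n₁E°₁ + n₂E°₂.
With n₃ = 3, and the known step contributing 1×(+0.73) V, the unknown satisfies 2·E° = 3×(-0.05) − 1×(+0.73) = -0.880.
E° = -0.880 / 2 = -0.440 V.

-0.440 V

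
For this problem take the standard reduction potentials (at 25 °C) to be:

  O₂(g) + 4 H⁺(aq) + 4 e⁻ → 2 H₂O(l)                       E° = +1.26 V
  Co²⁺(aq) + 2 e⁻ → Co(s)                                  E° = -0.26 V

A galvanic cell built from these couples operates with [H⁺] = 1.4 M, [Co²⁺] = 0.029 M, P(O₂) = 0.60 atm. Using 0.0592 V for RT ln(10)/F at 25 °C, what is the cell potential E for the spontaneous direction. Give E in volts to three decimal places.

+1.571 V

O₂/H₂O is the cathode (higher E°), Co²⁺/Co the anode: E°cell = +1.26 − (-0.26) = +1.52 V, n = 4.
Overall: O₂(g) + 4 H⁺(aq) + 2 Co(s) → 2 H₂O(l) + 2 Co²⁺(aq)
Q = [Co²⁺]^2 / (P(O₂)·[H⁺]^4); log Q = -3.438.
E = E° − (0.0592/n) log Q = +1.52 − (0.0592/4)(-3.438) = +1.571 V.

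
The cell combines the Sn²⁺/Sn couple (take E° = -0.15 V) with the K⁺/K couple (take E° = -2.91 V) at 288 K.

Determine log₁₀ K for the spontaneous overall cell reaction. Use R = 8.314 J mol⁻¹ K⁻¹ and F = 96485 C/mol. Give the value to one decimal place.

96.6

Cathode: Sn²⁺/Sn; anode: K⁺/K. E°cell = (-0.15) − (-2.91) = +2.76 V, with n = 2.
ΔG° = −nFE° = −RT ln K, so ln K = nFE°/(RT) = (2)(96485)(+2.76) / ((8.314)(288)) = 222.432.
log₁₀ K = 222.432 / ln 10 = 96.6.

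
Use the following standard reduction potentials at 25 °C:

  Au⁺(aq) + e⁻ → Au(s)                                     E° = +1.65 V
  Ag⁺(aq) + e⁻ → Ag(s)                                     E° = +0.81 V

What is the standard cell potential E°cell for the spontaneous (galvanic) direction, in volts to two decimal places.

+0.84 V

The Au⁺/Au couple has the higher reduction potential, so it is the cathode; Ag⁺/Ag is oxidised at the anode.
E°cell = E°(cathode) − E°(anode) = (+1.65) − (+0.81) = +0.84 V.
Since E°cell > 0, the reaction is spontaneous under standard conditions.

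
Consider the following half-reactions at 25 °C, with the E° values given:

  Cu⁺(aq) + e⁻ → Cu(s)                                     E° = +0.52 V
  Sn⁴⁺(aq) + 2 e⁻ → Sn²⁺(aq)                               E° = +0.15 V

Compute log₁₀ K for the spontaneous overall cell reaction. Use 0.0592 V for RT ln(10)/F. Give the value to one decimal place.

Cathode: Cu⁺/Cu; anode: Sn⁴⁺/Sn²⁺. E°cell = +0.37 V, n = 2.
log K = nE°cell / 0.0592 = (2)(+0.37) / 0.0592 = 12.5.

12.5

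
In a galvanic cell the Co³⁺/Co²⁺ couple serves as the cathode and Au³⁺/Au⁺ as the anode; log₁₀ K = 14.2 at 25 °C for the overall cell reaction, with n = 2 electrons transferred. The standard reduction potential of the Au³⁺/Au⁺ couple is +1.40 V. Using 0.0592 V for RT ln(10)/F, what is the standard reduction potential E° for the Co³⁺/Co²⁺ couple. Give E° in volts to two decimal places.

E°cell = (0.0592/n)·log K = (0.0592/2)(14.2) = +0.420 V.
Since Co³⁺/Co²⁺ is the cathode and Au³⁺/Au⁺ the anode, E°cell = E°(Co³⁺/Co²⁺) − E°(Au³⁺/Au⁺).
So E°(Co³⁺/Co²⁺) = E°cell + E°(Au³⁺/Au⁺) = +0.420 + (+1.40) = +1.82 V.

+1.82 V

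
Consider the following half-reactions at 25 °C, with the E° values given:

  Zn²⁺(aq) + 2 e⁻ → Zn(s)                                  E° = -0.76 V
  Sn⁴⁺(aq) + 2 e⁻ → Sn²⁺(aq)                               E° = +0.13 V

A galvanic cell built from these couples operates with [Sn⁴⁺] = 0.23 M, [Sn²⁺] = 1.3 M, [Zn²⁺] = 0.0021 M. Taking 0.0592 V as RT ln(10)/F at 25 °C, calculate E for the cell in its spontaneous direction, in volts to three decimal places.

Sn⁴⁺/Sn²⁺ is the cathode (higher E°), Zn²⁺/Zn the anode: E°cell = +0.13 − (-0.76) = +0.89 V, n = 2.
Overall: Sn⁴⁺(aq) + Zn(s) → Sn²⁺(aq) + Zn²⁺(aq)
Q = [Sn²⁺]·[Zn²⁺] / ([Sn⁴⁺]); log Q = -1.926.
E = E° − (0.0592/n) log Q = +0.89 − (0.0592/2)(-1.926) = +0.947 V.

+0.947 V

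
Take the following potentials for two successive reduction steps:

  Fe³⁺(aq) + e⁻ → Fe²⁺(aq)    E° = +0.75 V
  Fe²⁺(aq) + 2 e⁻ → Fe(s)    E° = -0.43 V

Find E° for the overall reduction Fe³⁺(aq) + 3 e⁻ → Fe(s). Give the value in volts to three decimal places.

Since ΔG° = −nFE° is additive over sequential reductions, n₃E°₃ = n₁E°₁ + n₂E°₂.
E°₃ = (1×+0.75 + 2×-0.43) / 3 = (-0.110) / 3 = -0.037 V.

-0.037 V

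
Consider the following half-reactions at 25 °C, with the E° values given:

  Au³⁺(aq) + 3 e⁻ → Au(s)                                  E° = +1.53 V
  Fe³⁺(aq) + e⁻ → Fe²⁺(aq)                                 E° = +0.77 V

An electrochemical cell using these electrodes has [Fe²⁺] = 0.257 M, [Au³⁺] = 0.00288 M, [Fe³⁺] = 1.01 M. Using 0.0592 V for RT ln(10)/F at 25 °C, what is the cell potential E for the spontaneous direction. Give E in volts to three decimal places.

+0.675 V

Au³⁺/Au is the cathode (higher E°), Fe³⁺/Fe²⁺ the anode: E°cell = +1.53 − (+0.77) = +0.76 V, n = 3.
Overall: Au³⁺(aq) + 3 Fe²⁺(aq) → Au(s) + 3 Fe³⁺(aq)
Q = [Fe³⁺]^3 / ([Au³⁺]·[Fe²⁺]^3); log Q = 4.324.
E = E° − (0.0592/n) log Q = +0.76 − (0.0592/3)(4.324) = +0.675 V.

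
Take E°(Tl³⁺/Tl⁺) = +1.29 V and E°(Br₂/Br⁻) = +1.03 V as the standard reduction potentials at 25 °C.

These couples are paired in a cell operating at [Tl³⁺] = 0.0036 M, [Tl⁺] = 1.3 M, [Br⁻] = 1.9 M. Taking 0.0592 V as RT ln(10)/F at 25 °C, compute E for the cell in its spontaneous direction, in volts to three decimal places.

+0.201 V

Tl³⁺/Tl⁺ is the cathode (higher E°), Br₂/Br⁻ the anode: E°cell = +1.29 − (+1.03) = +0.26 V, n = 2.
Overall: Tl³⁺(aq) + 2 Br⁻(aq) → Tl⁺(aq) + Br₂(l)
Q = [Tl⁺] / ([Tl³⁺]·[Br⁻]^2); log Q = 2.000.
E = E° − (0.0592/n) log Q = +0.26 − (0.0592/2)(2.000) = +0.201 V.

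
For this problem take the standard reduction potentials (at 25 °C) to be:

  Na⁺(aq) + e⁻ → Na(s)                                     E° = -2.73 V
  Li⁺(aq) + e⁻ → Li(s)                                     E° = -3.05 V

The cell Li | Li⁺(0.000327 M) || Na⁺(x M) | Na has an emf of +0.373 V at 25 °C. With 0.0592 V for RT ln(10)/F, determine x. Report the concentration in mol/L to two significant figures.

Na⁺/Na is the cathode, Li⁺/Li the anode: E°cell = +0.32 V, n = 1.
Overall reaction: Na⁺(aq) + Li(s) → Na(s) + Li⁺(aq); Q = [Li⁺]^1/[Na⁺]^1.
From E = E° − (0.0592/n) log Q: log Q = (E° − E)·n/0.0592 = (+0.32 − (+0.373))·1/0.0592 = -0.8953.
So 1·log[Na⁺] = 1·log(0.000327) − log Q = -3.4855 − (-0.8953) = -2.5902; [Na⁺] = 10^(-2.5902) ≈ 0.0026 M.

0.0026 M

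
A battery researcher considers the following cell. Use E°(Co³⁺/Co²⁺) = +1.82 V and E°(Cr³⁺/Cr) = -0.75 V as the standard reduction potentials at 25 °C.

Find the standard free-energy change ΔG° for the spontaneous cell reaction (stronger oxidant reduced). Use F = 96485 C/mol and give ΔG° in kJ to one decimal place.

Co³⁺/Co²⁺ (E° = +1.82 V) is the cathode; Cr³⁺/Cr (E° = -0.75 V) is the anode, so E°cell = +2.57 V.
Balancing electrons gives n = 3 (lcm of 1 and 3).
ΔG° = −nFE° = −(3)(96485)(+2.57) = -743,899 J = -743.9 kJ.

-743.9 kJ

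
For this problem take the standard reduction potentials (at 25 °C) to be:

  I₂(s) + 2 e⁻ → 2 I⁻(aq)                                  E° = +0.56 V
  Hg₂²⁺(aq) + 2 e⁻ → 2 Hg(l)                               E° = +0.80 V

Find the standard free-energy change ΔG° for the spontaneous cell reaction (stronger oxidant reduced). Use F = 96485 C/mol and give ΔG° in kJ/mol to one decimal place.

-46.3 kJ/mol

Hg₂²⁺/Hg (E° = +0.80 V) is the cathode; I₂/I⁻ (E° = +0.56 V) is the anode, so E°cell = +0.24 V.
Balancing electrons gives n = 2 (lcm of 2 and 2).
ΔG° = −nFE° = −(2)(96485)(+0.24) = -46,313 J = -46.3 kJ/mol.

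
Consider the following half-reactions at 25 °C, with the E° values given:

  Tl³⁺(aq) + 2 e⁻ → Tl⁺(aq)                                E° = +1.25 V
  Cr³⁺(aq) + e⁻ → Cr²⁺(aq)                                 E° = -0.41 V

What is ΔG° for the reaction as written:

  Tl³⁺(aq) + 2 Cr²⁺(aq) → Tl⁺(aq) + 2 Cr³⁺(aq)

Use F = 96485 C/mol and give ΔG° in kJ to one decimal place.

-320.3 kJ

As written, Tl³⁺/Tl⁺ is reduced (cathode) and Cr³⁺/Cr²⁺ is oxidised (anode), so E°cell = (+1.25) − (-0.41) = +1.66 V.
Balancing electrons gives n = 2.
ΔG° = −nFE° = −(2)(96485)(+1.66) = -320,330 J = -320.3 kJ.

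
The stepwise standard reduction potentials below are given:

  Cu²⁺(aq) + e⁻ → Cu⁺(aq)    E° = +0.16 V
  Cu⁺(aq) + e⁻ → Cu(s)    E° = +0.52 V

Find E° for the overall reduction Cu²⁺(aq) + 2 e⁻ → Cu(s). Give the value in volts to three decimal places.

+0.340 V

Adding the free-energy changes (−nFE°) of the two steps gives −n₃FE°₃ = −n₁FE°₁ − n₂FE°₂.
E°₃ = (1×+0.16 + 1×+0.52) / 2 = (+0.680) / 2 = +0.340 V.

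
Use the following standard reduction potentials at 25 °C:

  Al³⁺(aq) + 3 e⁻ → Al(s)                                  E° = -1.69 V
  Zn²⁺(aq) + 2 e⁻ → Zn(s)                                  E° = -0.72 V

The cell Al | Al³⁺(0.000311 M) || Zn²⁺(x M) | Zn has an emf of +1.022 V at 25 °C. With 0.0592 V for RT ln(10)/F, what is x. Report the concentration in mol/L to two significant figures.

0.26 M

Zn²⁺/Zn is the cathode, Al³⁺/Al the anode: E°cell = +0.97 V, n = 6.
Overall reaction: 3 Zn²⁺(aq) + 2 Al(s) → 3 Zn(s) + 2 Al³⁺(aq); Q = [Al³⁺]^2/[Zn²⁺]^3.
From E = E° − (0.0592/n) log Q: log Q = (E° − E)·n/0.0592 = (+0.97 − (+1.022))·6/0.0592 = -5.2703.
So 3·log[Zn²⁺] = 2·log(0.000311) − log Q = -7.0145 − (-5.2703) = -1.7442; log[Zn²⁺] = -1.7442 / 3 = -0.5814; [Zn²⁺] = 10^(-0.5814) ≈ 0.26 M.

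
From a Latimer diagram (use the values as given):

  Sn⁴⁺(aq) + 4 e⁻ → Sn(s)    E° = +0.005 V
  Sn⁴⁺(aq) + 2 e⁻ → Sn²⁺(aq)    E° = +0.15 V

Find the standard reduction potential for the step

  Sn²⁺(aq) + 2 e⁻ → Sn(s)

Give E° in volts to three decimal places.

Sequential free energies add, so n₃E°₃ = n₁E°₁ + n₂E°₂.
With n₃ = 4, and the known step contributing 2×(+0.15) V, the unknown satisfies 2·E° = 4×(+0.005) − 2×(+0.15) = -0.280.
E° = -0.280 / 2 = -0.140 V.

-0.140 V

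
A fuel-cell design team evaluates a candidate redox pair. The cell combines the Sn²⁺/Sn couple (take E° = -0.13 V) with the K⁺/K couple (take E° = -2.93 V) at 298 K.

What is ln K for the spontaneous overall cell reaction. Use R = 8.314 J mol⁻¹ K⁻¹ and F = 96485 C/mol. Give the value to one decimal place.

218.1

Cathode: Sn²⁺/Sn; anode: K⁺/K. E°cell = (-0.13) − (-2.93) = +2.80 V, with n = 2.
ΔG° = −nFE° = −RT ln K, so ln K = nFE°/(RT) = (2)(96485)(+2.80) / ((8.314)(298)) = 218.083.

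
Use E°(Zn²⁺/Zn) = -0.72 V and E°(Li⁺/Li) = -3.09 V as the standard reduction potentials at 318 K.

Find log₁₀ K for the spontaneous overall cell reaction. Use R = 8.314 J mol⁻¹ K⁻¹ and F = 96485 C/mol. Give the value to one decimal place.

Cathode: Zn²⁺/Zn; anode: Li⁺/Li. E°cell = (-0.72) − (-3.09) = +2.37 V, with n = 2.
ΔG° = −nFE° = −RT ln K, so ln K = nFE°/(RT) = (2)(96485)(+2.37) / ((8.314)(318)) = 172.982.
log₁₀ K = 172.982 / ln 10 = 75.1.

75.1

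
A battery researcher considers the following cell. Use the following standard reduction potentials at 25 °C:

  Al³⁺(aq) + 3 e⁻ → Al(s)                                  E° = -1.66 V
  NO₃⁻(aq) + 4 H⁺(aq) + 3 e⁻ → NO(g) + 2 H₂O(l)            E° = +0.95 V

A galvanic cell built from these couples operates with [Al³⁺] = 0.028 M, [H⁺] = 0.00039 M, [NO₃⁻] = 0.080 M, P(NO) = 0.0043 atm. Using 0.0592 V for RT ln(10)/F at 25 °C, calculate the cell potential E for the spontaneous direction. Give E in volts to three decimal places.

+2.397 V

NO₃⁻/NO is the cathode (higher E°), Al³⁺/Al the anode: E°cell = +0.95 − (-1.66) = +2.61 V, n = 3.
Overall: NO₃⁻(aq) + 4 H⁺(aq) + Al(s) → NO(g) + 2 H₂O(l) + Al³⁺(aq)
Q = P(NO)·[Al³⁺] / ([NO₃⁻]·[H⁺]^4); log Q = 10.813.
E = E° − (0.0592/n) log Q = +2.61 − (0.0592/3)(10.813) = +2.397 V.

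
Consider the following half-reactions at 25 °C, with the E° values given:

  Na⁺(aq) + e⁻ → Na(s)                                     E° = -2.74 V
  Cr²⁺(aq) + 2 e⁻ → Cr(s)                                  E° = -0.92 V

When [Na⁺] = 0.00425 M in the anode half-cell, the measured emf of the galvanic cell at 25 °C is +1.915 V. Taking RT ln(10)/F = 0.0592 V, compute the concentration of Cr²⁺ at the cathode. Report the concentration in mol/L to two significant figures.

Cr²⁺/Cr is the cathode, Na⁺/Na the anode: E°cell = +1.82 V, n = 2.
Overall reaction: Cr²⁺(aq) + 2 Na(s) → Cr(s) + 2 Na⁺(aq); Q = [Na⁺]^2/[Cr²⁺]^1.
From E = E° − (0.0592/n) log Q: log Q = (E° − E)·n/0.0592 = (+1.82 − (+1.915))·2/0.0592 = -3.2095.
So 1·log[Cr²⁺] = 2·log(0.00425) − log Q = -4.7432 − (-3.2095) = -1.5337; [Cr²⁺] = 10^(-1.5337) ≈ 0.029 M.

0.029 M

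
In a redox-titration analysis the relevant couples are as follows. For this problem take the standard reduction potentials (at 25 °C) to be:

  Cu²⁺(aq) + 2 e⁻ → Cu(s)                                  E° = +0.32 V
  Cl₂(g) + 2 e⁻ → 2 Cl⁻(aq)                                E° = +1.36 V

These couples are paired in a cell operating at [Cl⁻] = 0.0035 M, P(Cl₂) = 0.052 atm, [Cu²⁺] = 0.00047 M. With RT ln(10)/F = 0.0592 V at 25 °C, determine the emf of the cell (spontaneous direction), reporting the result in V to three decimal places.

Cl₂/Cl⁻ is the cathode (higher E°), Cu²⁺/Cu the anode: E°cell = +1.36 − (+0.32) = +1.04 V, n = 2.
Overall: Cl₂(g) + Cu(s) → 2 Cl⁻(aq) + Cu²⁺(aq)
Q = [Cl⁻]^2·[Cu²⁺] / (P(Cl₂)); log Q = -6.956.
E = E° − (0.0592/n) log Q = +1.04 − (0.0592/2)(-6.956) = +1.246 V.

+1.246 V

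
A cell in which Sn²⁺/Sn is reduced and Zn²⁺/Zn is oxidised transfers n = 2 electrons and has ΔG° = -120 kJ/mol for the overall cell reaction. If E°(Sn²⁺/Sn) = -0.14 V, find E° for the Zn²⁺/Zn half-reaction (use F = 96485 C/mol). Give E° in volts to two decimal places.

-0.76 V

E°cell = −ΔG°/(nF) = −(-120×10³)/((2)(96485)) = +0.622 V.
Since Sn²⁺/Sn is the cathode and Zn²⁺/Zn the anode, E°cell = E°(Sn²⁺/Sn) − E°(Zn²⁺/Zn).
So E°(Zn²⁺/Zn) = E°(Sn²⁺/Sn) − E°cell = (-0.14) − (+0.622) = -0.76 V.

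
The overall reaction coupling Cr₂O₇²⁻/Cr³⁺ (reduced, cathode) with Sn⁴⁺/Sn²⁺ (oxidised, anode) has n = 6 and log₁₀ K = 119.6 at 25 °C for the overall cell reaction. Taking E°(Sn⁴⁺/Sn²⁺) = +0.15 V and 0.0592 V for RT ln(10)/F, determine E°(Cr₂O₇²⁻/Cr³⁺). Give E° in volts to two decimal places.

+1.33 V

E°cell = (0.0592/n)·log K = (0.0592/6)(119.6) = +1.180 V.
Since Cr₂O₇²⁻/Cr³⁺ is the cathode and Sn⁴⁺/Sn²⁺ the anode, E°cell = E°(Cr₂O₇²⁻/Cr³⁺) − E°(Sn⁴⁺/Sn²⁺).
So E°(Cr₂O₇²⁻/Cr³⁺) = E°cell + E°(Sn⁴⁺/Sn²⁺) = +1.180 + (+0.15) = +1.33 V.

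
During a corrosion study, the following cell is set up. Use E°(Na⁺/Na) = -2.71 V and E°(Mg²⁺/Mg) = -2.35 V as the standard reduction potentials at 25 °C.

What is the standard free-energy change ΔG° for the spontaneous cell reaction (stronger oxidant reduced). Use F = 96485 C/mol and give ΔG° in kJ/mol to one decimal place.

Mg²⁺/Mg (E° = -2.35 V) is the cathode; Na⁺/Na (E° = -2.71 V) is the anode, so E°cell = +0.36 V.
Balancing electrons gives n = 2 (lcm of 2 and 1).
ΔG° = −nFE° = −(2)(96485)(+0.36) = -69,469 J = -69.5 kJ/mol.

-69.5 kJ/mol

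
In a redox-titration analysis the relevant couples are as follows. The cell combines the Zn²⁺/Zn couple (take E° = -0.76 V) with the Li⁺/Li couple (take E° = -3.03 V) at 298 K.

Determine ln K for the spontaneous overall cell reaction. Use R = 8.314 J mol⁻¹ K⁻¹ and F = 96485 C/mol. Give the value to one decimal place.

Cathode: Zn²⁺/Zn; anode: Li⁺/Li. E°cell = (-0.76) − (-3.03) = +2.27 V, with n = 2.
ΔG° = −nFE° = −RT ln K, so ln K = nFE°/(RT) = (2)(96485)(+2.27) / ((8.314)(298)) = 176.803.

176.8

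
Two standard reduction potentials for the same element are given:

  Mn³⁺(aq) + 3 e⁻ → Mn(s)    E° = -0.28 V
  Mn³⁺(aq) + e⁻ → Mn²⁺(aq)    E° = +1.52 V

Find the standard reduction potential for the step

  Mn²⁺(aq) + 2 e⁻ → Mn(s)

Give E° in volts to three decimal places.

-1.180 V

Sequential free energies add, so n₃E°₃ = n₁E°₁ + n₂E°₂.
With n₃ = 3, and the known step contributing 1×(+1.52) V, the unknown satisfies 2·E° = 3×(-0.28) − 1×(+1.52) = -2.360.
E° = -2.360 / 2 = -1.180 V.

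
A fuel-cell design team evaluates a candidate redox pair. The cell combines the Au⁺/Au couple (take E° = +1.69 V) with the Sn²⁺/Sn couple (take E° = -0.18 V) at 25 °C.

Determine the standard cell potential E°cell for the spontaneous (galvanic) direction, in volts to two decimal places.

The Au⁺/Au couple has the higher reduction potential, so it is the cathode; Sn²⁺/Sn is oxidised at the anode.
E°cell = E°(cathode) − E°(anode) = (+1.69) − (-0.18) = +1.87 V.

+1.87 V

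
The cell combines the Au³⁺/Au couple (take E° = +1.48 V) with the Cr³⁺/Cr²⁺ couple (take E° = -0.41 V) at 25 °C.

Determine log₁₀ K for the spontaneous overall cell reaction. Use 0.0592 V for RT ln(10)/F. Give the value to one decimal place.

95.8

Cathode: Au³⁺/Au; anode: Cr³⁺/Cr²⁺. E°cell = +1.89 V, n = 3.
log K = nE°cell / 0.0592 = (3)(+1.89) / 0.0592 = 95.8.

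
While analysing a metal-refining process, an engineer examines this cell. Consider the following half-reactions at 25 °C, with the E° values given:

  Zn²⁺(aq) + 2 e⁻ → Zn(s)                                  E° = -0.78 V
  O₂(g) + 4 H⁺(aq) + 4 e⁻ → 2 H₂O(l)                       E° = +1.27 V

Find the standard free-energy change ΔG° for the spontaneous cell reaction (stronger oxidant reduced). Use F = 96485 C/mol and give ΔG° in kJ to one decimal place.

O₂/H₂O (E° = +1.27 V) is the cathode; Zn²⁺/Zn (E° = -0.78 V) is the anode, so E°cell = +2.05 V.
Balancing electrons gives n = 4 (lcm of 4 and 2).
ΔG° = −nFE° = −(4)(96485)(+2.05) = -791,177 J = -791.2 kJ.

-791.2 kJ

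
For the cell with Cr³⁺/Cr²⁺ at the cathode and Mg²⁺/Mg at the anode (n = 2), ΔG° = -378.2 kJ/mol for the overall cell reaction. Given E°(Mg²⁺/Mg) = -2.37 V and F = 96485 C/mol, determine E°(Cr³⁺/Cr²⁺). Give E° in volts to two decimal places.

-0.41 V

E°cell = −ΔG°/(nF) = −(-378.2×10³)/((2)(96485)) = +1.960 V.
Since Cr³⁺/Cr²⁺ is the cathode and Mg²⁺/Mg the anode, E°cell = E°(Cr³⁺/Cr²⁺) − E°(Mg²⁺/Mg).
So E°(Cr³⁺/Cr²⁺) = E°cell + E°(Mg²⁺/Mg) = +1.960 + (-2.37) = -0.41 V.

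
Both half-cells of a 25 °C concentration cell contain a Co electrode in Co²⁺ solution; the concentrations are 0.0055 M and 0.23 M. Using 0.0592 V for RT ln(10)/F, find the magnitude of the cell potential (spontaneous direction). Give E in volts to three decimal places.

+0.048 V

For a concentration cell E°cell = 0. The 0.23 M side is the cathode (reduction is favoured where [Co²⁺] is higher).
With n = 2, E = −(0.0592/2) log([Co²⁺]ₐₙ/[Co²⁺]꜀ₐₜ) = −(0.0592/2) log(0.0055/0.23) = −(0.0592/2)(-1.621) = +0.048 V.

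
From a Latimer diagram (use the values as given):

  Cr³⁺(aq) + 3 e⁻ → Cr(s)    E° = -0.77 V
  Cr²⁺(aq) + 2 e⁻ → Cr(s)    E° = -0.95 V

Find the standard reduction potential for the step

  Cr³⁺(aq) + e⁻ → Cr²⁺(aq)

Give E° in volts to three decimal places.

Sequential free energies add, so n₃E°₃ = n₁E°₁ + n₂E°₂.
With n₃ = 3, and the known step contributing 2×(-0.95) V, the unknown satisfies 1·E° = 3×(-0.77) − 2×(-0.95) = -0.410.
E° = -0.410 / 1 = -0.410 V.

-0.410 V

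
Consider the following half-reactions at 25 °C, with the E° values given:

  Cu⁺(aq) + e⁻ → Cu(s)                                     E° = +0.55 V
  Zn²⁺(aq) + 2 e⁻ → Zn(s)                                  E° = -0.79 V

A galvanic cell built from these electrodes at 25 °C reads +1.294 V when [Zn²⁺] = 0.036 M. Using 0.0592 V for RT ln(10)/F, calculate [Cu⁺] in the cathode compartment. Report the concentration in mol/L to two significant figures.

0.032 M

Cu⁺/Cu is the cathode, Zn²⁺/Zn the anode: E°cell = +1.34 V, n = 2.
Overall reaction: 2 Cu⁺(aq) + Zn(s) → 2 Cu(s) + Zn²⁺(aq); Q = [Zn²⁺]^1/[Cu⁺]^2.
From E = E° − (0.0592/n) log Q: log Q = (E° − E)·n/0.0592 = (+1.34 − (+1.294))·2/0.0592 = 1.5541.
So 2·log[Cu⁺] = 1·log(0.036) − log Q = -1.4437 − (1.5541) = -2.9978; log[Cu⁺] = -2.9978 / 2 = -1.4989; [Cu⁺] = 10^(-1.4989) ≈ 0.032 M.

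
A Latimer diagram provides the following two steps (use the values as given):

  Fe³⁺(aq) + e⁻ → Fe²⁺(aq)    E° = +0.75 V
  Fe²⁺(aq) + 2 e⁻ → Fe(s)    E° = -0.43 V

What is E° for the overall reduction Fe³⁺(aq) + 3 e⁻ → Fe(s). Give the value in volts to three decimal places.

-0.037 V

Since ΔG° = −nFE° is additive over sequential reductions, n₃E°₃ = n₁E°₁ + n₂E°₂.
E°₃ = (1×+0.75 + 2×-0.43) / 3 = (-0.110) / 3 = -0.037 V.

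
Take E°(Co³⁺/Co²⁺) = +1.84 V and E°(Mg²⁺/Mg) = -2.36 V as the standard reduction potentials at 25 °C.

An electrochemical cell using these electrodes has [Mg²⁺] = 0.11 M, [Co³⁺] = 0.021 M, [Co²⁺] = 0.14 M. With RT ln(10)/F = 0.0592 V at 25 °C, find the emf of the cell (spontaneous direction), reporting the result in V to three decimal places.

Co³⁺/Co²⁺ is the cathode (higher E°), Mg²⁺/Mg the anode: E°cell = +1.84 − (-2.36) = +4.20 V, n = 2.
Overall: 2 Co³⁺(aq) + Mg(s) → 2 Co²⁺(aq) + Mg²⁺(aq)
Q = [Co²⁺]^2·[Mg²⁺] / ([Co³⁺]^2); log Q = 0.689.
E = E° − (0.0592/n) log Q = +4.20 − (0.0592/2)(0.689) = +4.180 V.

+4.180 V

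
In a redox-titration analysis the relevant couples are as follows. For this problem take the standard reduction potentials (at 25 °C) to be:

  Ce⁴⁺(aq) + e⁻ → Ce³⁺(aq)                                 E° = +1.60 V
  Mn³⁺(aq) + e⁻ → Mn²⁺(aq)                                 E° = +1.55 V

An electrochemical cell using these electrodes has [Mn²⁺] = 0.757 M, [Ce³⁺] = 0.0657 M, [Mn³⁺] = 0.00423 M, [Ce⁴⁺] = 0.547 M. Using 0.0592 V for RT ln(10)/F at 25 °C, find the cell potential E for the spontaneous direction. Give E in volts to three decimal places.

+0.238 V

Ce⁴⁺/Ce³⁺ is the cathode (higher E°), Mn³⁺/Mn²⁺ the anode: E°cell = +1.60 − (+1.55) = +0.05 V, n = 1.
Overall: Ce⁴⁺(aq) + Mn²⁺(aq) → Ce³⁺(aq) + Mn³⁺(aq)
Q = [Ce³⁺]·[Mn³⁺] / ([Ce⁴⁺]·[Mn²⁺]); log Q = -3.173.
E = E° − (0.0592/n) log Q = +0.05 − (0.0592/1)(-3.173) = +0.238 V.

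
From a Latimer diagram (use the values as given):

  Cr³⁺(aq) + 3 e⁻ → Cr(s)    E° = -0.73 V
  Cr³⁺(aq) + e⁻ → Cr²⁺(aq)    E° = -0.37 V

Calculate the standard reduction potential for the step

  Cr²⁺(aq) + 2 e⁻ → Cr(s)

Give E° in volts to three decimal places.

Sequential free energies add, so n₃E°₃ = n₁E°₁ + n₂E°₂.
With n₃ = 3, and the known step contributing 1×(-0.37) V, the unknown satisfies 2·E° = 3×(-0.73) − 1×(-0.37) = -1.820.
E° = -1.820 / 2 = -0.910 V.

-0.910 V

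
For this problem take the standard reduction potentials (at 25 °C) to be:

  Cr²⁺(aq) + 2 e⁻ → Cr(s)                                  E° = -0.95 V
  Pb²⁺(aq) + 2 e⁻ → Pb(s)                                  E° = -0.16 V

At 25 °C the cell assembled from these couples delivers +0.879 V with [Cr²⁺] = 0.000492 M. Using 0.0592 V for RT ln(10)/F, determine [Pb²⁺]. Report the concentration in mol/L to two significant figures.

Pb²⁺/Pb is the cathode, Cr²⁺/Cr the anode: E°cell = +0.79 V, n = 2.
Overall reaction: Pb²⁺(aq) + Cr(s) → Pb(s) + Cr²⁺(aq); Q = [Cr²⁺]^1/[Pb²⁺]^1.
From E = E° − (0.0592/n) log Q: log Q = (E° − E)·n/0.0592 = (+0.79 − (+0.879))·2/0.0592 = -3.0068.
So 1·log[Pb²⁺] = 1·log(0.000492) − log Q = -3.3080 − (-3.0068) = -0.3012; [Pb²⁺] = 10^(-0.3012) ≈ 0.50 M.

0.50 M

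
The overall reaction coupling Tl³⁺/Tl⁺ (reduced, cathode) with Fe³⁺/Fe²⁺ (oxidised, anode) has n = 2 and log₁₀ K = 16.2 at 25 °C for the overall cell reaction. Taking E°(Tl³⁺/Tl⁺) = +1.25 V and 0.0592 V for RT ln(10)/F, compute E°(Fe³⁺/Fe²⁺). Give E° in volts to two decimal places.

E°cell = (0.0592/n)·log K = (0.0592/2)(16.2) = +0.480 V.
Since Tl³⁺/Tl⁺ is the cathode and Fe³⁺/Fe²⁺ the anode, E°cell = E°(Tl³⁺/Tl⁺) − E°(Fe³⁺/Fe²⁺).
So E°(Fe³⁺/Fe²⁺) = E°(Tl³⁺/Tl⁺) − E°cell = (+1.25) − (+0.480) = +0.77 V.

+0.77 V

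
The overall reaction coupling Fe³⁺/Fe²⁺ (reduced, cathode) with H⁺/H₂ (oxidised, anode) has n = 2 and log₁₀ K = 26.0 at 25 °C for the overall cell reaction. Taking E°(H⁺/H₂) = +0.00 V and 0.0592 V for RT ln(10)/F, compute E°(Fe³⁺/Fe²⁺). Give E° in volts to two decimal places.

E°cell = (0.0592/n)·log K = (0.0592/2)(26.0) = +0.770 V.
Since Fe³⁺/Fe²⁺ is the cathode and H⁺/H₂ the anode, E°cell = E°(Fe³⁺/Fe²⁺) − E°(H⁺/H₂).
So E°(Fe³⁺/Fe²⁺) = E°cell + E°(H⁺/H₂) = +0.770 + (+0.00) = +0.77 V.

+0.77 V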